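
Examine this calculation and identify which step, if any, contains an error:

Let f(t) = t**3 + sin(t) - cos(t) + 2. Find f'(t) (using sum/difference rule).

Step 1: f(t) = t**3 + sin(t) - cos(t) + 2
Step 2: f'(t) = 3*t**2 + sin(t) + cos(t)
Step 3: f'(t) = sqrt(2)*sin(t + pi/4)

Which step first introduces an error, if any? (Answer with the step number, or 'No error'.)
Step 3

Step 3 is incorrect due to a dropped term.
The step shows: sqrt(2)*sin(t + pi/4)
The correct value should be: 3*t**2 + sqrt(2)*sin(t + pi/4)

Explanation: A term was dropped: the term 3*t**2 was incorrectly omitted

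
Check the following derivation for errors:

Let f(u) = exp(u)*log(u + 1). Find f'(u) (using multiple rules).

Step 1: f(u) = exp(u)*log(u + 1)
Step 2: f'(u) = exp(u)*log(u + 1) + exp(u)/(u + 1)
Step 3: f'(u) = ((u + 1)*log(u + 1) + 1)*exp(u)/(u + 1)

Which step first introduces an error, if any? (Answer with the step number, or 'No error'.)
No error

All steps in this derivation are correct.
The final answer f'(u) = ((u + 1)*log(u + 1) + 1)*exp(u)/(u + 1) is valid.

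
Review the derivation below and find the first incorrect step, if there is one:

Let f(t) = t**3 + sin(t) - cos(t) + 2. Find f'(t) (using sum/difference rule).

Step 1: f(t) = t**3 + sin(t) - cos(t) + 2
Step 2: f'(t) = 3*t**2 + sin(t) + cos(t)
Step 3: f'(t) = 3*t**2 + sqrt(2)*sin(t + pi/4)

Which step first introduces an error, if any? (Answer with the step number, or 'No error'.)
No error

All steps in this derivation are correct.
The final answer f'(t) = 3*t**2 + sqrt(2)*sin(t + pi/4) is valid.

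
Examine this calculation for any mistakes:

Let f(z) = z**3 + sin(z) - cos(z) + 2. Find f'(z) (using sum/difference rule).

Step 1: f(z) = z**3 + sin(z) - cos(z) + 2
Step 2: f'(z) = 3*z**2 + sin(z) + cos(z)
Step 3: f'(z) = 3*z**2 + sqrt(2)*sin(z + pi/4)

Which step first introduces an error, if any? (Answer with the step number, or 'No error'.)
No error

All steps in this derivation are correct.
The final answer f'(z) = 3*z**2 + sqrt(2)*sin(z + pi/4) is valid.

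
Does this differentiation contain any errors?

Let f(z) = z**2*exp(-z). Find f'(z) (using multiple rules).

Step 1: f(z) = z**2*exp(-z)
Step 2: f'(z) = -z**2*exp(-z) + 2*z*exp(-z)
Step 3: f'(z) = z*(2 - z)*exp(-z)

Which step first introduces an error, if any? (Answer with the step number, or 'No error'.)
No error

All steps in this derivation are correct.
The final answer f'(z) = z*(2 - z)*exp(-z) is valid.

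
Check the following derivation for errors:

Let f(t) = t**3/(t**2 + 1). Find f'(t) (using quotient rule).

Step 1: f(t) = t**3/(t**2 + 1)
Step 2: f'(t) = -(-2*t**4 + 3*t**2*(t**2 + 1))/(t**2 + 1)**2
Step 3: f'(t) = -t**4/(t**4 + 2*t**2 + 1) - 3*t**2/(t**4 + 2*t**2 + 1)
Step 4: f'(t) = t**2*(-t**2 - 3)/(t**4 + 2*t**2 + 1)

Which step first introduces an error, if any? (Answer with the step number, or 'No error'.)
Step 2

Step 2 is incorrect due to a sign flip.
The step shows: -(-2*t**4 + 3*t**2*(t**2 + 1))/(t**2 + 1)**2
The correct value should be: (-2*t**4 + 3*t**2*(t**2 + 1))/(t**2 + 1)**2

Explanation: The sign of the whole expression was flipped: the term (-2*t**4 + 3*t**2*(t**2 + 1))/(t**2 + 1)**2 was incorrectly written as -(-2*t**4 + 3*t**2*(t**2 + 1))/(t**2 + 1)**2
The later steps are derived from this incorrect expression, so the error originates in Step 2.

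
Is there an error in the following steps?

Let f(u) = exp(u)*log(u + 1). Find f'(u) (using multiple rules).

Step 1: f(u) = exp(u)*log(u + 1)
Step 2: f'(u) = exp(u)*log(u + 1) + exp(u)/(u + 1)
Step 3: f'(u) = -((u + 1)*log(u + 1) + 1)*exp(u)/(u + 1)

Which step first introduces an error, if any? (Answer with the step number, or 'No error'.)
Step 3

Step 3 is incorrect due to a sign flip.
The step shows: -((u + 1)*log(u + 1) + 1)*exp(u)/(u + 1)
The correct value should be: ((u + 1)*log(u + 1) + 1)*exp(u)/(u + 1)

Explanation: The sign of the whole expression was flipped: the term ((u + 1)*log(u + 1) + 1)*exp(u)/(u + 1) was incorrectly written as -((u + 1)*log(u + 1) + 1)*exp(u)/(u + 1)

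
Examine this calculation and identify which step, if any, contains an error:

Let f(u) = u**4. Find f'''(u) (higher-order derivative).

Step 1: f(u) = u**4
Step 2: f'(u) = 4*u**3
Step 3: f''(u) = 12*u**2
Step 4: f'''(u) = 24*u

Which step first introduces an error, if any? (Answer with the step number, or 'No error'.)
No error

All steps in this derivation are correct.
The final answer f'''(u) = 24*u is valid.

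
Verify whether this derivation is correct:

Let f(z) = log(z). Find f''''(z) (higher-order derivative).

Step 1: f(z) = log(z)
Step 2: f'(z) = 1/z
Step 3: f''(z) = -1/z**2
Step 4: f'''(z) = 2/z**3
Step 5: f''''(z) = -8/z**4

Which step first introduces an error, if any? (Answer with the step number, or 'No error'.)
Step 5

Step 5 is incorrect due to a wrong coefficient.
The step shows: -8/z**4
The correct value should be: -6/z**4

Explanation: The coefficient -6 was incorrectly written as -8: the term -6/z**4 was incorrectly written as -8/z**4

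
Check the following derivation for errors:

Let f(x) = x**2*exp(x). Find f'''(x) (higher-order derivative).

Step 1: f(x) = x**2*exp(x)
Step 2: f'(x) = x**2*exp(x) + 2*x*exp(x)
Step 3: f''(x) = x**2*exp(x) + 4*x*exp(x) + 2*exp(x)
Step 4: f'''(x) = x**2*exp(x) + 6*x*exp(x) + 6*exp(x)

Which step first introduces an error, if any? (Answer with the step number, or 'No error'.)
No error

All steps in this derivation are correct.
The final answer f'''(x) = x**2*exp(x) + 6*x*exp(x) + 6*exp(x) is valid.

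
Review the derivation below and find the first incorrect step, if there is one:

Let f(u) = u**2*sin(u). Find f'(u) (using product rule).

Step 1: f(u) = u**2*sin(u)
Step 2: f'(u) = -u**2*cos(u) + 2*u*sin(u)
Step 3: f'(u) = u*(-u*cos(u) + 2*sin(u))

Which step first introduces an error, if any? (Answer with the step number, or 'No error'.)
Step 2

Step 2 is incorrect due to a sign flip.
The step shows: -u**2*cos(u) + 2*u*sin(u)
The correct value should be: u**2*cos(u) + 2*u*sin(u)

Explanation: The sign of one term was flipped: the term u**2*cos(u) was incorrectly written as -u**2*cos(u)
The later steps are derived from this incorrect expression, so the error originates in Step 2.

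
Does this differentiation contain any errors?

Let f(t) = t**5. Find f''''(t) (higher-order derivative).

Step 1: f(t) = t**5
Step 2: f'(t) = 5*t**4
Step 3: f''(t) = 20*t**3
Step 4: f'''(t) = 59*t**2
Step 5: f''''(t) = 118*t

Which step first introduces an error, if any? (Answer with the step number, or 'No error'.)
Step 4

Step 4 is incorrect due to a wrong coefficient.
The step shows: 59*t**2
The correct value should be: 60*t**2

Explanation: The coefficient 60 was incorrectly written as 59: the term 60*t**2 was incorrectly written as 59*t**2
The later steps are derived from this incorrect expression, so the error originates in Step 4.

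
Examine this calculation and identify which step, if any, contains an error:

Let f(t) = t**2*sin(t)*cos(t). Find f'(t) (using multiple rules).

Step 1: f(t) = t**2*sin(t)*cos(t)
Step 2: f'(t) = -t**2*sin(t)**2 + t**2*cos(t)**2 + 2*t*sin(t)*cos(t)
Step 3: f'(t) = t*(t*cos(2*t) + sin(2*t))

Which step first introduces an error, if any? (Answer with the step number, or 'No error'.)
No error

All steps in this derivation are correct.
The final answer f'(t) = t*(t*cos(2*t) + sin(2*t)) is valid.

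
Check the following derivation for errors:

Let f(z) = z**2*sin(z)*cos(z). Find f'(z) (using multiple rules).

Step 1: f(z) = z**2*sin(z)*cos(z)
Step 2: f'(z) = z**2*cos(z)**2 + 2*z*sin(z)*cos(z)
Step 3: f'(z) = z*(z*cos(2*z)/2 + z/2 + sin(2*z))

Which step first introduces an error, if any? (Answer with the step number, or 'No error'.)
Step 2

Step 2 is incorrect due to a dropped term.
The step shows: z**2*cos(z)**2 + 2*z*sin(z)*cos(z)
The correct value should be: -z**2*sin(z)**2 + z**2*cos(z)**2 + 2*z*sin(z)*cos(z)

Explanation: A term was dropped: the term -z**2*sin(z)**2 was incorrectly omitted
The later steps are derived from this incorrect expression, so the error originates in Step 2.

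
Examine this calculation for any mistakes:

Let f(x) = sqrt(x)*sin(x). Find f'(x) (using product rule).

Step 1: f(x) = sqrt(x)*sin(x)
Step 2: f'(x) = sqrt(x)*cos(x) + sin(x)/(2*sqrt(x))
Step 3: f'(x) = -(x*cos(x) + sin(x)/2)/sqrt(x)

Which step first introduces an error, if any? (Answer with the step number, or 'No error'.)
Step 3

Step 3 is incorrect due to a sign flip.
The step shows: -(x*cos(x) + sin(x)/2)/sqrt(x)
The correct value should be: (x*cos(x) + sin(x)/2)/sqrt(x)

Explanation: The sign of the whole expression was flipped: the term (x*cos(x) + sin(x)/2)/sqrt(x) was incorrectly written as -(x*cos(x) + sin(x)/2)/sqrt(x)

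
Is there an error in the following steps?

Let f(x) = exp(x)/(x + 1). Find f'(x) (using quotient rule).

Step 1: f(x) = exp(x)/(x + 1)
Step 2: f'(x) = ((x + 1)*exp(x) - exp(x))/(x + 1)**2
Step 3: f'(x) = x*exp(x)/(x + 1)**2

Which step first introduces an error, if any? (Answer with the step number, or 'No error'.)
No error

All steps in this derivation are correct.
The final answer f'(x) = x*exp(x)/(x + 1)**2 is valid.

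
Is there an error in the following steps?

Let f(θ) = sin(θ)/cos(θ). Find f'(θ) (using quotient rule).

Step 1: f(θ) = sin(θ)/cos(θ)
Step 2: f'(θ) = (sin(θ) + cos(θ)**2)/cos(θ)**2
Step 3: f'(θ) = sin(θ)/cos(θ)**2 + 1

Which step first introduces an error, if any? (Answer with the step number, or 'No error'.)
Step 2

Step 2 is incorrect due to a wrong exponent.
The step shows: (sin(θ) + cos(θ)**2)/cos(θ)**2
The correct value should be: (sin(θ)**2 + cos(θ)**2)/cos(θ)**2

Explanation: The exponent 2 on sin(θ) was incorrectly written as 1: the term (sin(θ)**2 + cos(θ)**2)/cos(θ)**2 was incorrectly written as (sin(θ) + cos(θ)**2)/cos(θ)**2
The later steps are derived from this incorrect expression, so the error originates in Step 2.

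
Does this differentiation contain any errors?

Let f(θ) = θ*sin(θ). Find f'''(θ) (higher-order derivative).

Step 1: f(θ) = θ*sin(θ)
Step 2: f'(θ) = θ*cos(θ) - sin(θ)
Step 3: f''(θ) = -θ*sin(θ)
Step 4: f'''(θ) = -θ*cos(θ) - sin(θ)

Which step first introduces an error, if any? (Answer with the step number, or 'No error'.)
Step 2

Step 2 is incorrect due to a sign flip.
The step shows: θ*cos(θ) - sin(θ)
The correct value should be: θ*cos(θ) + sin(θ)

Explanation: The sign of one term was flipped: the term sin(θ) was incorrectly written as -sin(θ)
The later steps are derived from this incorrect expression, so the error originates in Step 2.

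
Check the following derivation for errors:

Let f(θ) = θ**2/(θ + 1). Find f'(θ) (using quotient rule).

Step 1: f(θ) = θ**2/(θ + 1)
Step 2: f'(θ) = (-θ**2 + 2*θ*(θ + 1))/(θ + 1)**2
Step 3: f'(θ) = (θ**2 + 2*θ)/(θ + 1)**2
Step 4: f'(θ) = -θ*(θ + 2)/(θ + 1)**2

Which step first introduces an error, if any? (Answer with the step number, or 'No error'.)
Step 4

Step 4 is incorrect due to a sign flip.
The step shows: -θ*(θ + 2)/(θ + 1)**2
The correct value should be: θ*(θ + 2)/(θ + 1)**2

Explanation: The sign of the whole expression was flipped: the term θ*(θ + 2)/(θ + 1)**2 was incorrectly written as -θ*(θ + 2)/(θ + 1)**2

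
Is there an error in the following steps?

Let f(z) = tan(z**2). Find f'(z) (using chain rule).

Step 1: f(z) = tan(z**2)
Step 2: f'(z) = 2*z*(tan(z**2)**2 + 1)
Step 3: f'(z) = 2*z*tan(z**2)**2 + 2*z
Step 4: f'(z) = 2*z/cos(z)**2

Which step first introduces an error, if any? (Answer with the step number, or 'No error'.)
Step 4

Step 4 is incorrect due to a wrong exponent.
The step shows: 2*z/cos(z)**2
The correct value should be: 2*z/cos(z**2)**2

Explanation: The exponent 2 on z was incorrectly written as 1: the term 2*z/cos(z**2)**2 was incorrectly written as 2*z/cos(z)**2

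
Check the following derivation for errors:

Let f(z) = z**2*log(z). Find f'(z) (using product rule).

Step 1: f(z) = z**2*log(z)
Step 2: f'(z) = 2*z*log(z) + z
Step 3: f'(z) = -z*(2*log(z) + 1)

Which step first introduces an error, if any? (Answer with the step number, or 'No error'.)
Step 3

Step 3 is incorrect due to a sign flip.
The step shows: -z*(2*log(z) + 1)
The correct value should be: z*(2*log(z) + 1)

Explanation: The sign of the whole expression was flipped: the term z*(2*log(z) + 1) was incorrectly written as -z*(2*log(z) + 1)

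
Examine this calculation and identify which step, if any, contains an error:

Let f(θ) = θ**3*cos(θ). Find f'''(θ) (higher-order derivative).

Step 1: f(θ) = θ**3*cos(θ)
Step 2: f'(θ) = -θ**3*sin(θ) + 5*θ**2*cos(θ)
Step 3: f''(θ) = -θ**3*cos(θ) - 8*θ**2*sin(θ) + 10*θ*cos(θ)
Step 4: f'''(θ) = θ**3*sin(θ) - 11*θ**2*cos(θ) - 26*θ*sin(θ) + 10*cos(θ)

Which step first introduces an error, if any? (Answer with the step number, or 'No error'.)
Step 2

Step 2 is incorrect due to a wrong coefficient.
The step shows: -θ**3*sin(θ) + 5*θ**2*cos(θ)
The correct value should be: -θ**3*sin(θ) + 3*θ**2*cos(θ)

Explanation: The coefficient 3 was incorrectly written as 5: the term 3*θ**2*cos(θ) was incorrectly written as 5*θ**2*cos(θ)
The later steps are derived from this incorrect expression, so the error originates in Step 2.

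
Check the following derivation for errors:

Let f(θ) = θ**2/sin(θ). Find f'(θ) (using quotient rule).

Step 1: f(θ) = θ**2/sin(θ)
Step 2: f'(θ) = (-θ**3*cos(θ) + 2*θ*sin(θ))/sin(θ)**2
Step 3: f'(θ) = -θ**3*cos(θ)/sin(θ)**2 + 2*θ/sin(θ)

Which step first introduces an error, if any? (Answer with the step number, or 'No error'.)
Step 2

Step 2 is incorrect due to a wrong exponent.
The step shows: (-θ**3*cos(θ) + 2*θ*sin(θ))/sin(θ)**2
The correct value should be: (-θ**2*cos(θ) + 2*θ*sin(θ))/sin(θ)**2

Explanation: The exponent 2 on θ was incorrectly written as 3: the term (-θ**2*cos(θ) + 2*θ*sin(θ))/sin(θ)**2 was incorrectly written as (-θ**3*cos(θ) + 2*θ*sin(θ))/sin(θ)**2
The later steps are derived from this incorrect expression, so the error originates in Step 2.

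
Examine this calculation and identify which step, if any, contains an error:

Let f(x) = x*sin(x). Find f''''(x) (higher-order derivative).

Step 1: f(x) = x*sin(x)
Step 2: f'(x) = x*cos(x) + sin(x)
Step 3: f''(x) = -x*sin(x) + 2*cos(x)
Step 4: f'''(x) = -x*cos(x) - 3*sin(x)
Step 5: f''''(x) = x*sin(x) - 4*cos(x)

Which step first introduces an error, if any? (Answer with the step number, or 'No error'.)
No error

All steps in this derivation are correct.
The final answer f''''(x) = x*sin(x) - 4*cos(x) is valid.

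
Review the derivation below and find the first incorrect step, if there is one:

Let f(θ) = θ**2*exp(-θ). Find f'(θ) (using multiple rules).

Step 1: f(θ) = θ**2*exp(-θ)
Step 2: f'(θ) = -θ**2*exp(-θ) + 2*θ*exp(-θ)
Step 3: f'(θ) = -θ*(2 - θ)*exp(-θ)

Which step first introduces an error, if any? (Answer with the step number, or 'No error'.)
Step 3

Step 3 is incorrect due to a sign flip.
The step shows: -θ*(2 - θ)*exp(-θ)
The correct value should be: θ*(2 - θ)*exp(-θ)

Explanation: The sign of the whole expression was flipped: the term θ*(2 - θ)*exp(-θ) was incorrectly written as -θ*(2 - θ)*exp(-θ)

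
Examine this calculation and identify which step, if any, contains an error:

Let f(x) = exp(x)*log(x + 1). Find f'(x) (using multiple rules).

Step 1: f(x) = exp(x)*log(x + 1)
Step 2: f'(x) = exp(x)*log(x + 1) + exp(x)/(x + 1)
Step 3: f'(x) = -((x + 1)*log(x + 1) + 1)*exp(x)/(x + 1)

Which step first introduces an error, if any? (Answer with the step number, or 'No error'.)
Step 3

Step 3 is incorrect due to a sign flip.
The step shows: -((x + 1)*log(x + 1) + 1)*exp(x)/(x + 1)
The correct value should be: ((x + 1)*log(x + 1) + 1)*exp(x)/(x + 1)

Explanation: The sign of the whole expression was flipped: the term ((x + 1)*log(x + 1) + 1)*exp(x)/(x + 1) was incorrectly written as -((x + 1)*log(x + 1) + 1)*exp(x)/(x + 1)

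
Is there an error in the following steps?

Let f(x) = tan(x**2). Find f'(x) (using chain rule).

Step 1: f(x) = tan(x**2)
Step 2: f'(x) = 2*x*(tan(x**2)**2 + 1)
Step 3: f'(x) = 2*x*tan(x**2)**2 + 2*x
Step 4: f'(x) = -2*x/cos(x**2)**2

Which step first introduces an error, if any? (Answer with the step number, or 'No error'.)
Step 4

Step 4 is incorrect due to a sign flip.
The step shows: -2*x/cos(x**2)**2
The correct value should be: 2*x/cos(x**2)**2

Explanation: The sign of the whole expression was flipped: the term 2*x/cos(x**2)**2 was incorrectly written as -2*x/cos(x**2)**2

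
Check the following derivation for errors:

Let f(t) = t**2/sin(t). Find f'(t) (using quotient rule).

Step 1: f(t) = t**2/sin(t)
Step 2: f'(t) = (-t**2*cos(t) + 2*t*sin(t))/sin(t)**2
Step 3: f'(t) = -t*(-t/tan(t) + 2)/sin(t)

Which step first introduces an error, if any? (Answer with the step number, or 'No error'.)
Step 3

Step 3 is incorrect due to a sign flip.
The step shows: -t*(-t/tan(t) + 2)/sin(t)
The correct value should be: t*(-t/tan(t) + 2)/sin(t)

Explanation: The sign of the whole expression was flipped: the term t*(-t/tan(t) + 2)/sin(t) was incorrectly written as -t*(-t/tan(t) + 2)/sin(t)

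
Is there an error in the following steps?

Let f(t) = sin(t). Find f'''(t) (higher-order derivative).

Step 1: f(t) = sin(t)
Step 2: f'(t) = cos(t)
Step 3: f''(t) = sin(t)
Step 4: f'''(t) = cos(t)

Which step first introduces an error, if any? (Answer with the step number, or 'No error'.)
Step 3

Step 3 is incorrect due to a sign flip.
The step shows: sin(t)
The correct value should be: -sin(t)

Explanation: The sign of the whole expression was flipped: the term -sin(t) was incorrectly written as sin(t)
The later steps are derived from this incorrect expression, so the error originates in Step 3.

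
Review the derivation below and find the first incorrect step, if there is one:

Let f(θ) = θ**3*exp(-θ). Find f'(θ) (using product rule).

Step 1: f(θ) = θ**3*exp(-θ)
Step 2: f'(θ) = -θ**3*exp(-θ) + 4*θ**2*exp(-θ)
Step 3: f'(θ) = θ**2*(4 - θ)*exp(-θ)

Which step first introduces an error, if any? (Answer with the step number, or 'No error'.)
Step 2

Step 2 is incorrect due to a wrong coefficient.
The step shows: -θ**3*exp(-θ) + 4*θ**2*exp(-θ)
The correct value should be: -θ**3*exp(-θ) + 3*θ**2*exp(-θ)

Explanation: The coefficient 3 was incorrectly written as 4: the term 3*θ**2*exp(-θ) was incorrectly written as 4*θ**2*exp(-θ)
The later steps are derived from this incorrect expression, so the error originates in Step 2.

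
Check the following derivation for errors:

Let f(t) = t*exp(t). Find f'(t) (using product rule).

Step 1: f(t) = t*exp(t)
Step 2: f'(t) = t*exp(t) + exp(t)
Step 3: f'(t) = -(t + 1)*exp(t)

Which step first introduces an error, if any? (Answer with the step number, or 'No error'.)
Step 3

Step 3 is incorrect due to a sign flip.
The step shows: -(t + 1)*exp(t)
The correct value should be: (t + 1)*exp(t)

Explanation: The sign of the whole expression was flipped: the term (t + 1)*exp(t) was incorrectly written as -(t + 1)*exp(t)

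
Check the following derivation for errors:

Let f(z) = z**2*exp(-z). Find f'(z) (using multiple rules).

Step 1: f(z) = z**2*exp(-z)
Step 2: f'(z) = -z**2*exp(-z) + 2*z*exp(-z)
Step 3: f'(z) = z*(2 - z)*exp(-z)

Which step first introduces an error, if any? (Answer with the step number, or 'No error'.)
No error

All steps in this derivation are correct.
The final answer f'(z) = z*(2 - z)*exp(-z) is valid.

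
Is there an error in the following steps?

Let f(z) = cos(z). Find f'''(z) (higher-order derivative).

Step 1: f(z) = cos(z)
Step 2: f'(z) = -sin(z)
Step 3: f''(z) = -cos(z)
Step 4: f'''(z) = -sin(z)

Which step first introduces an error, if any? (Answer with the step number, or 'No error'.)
Step 4

Step 4 is incorrect due to a sign flip.
The step shows: -sin(z)
The correct value should be: sin(z)

Explanation: The sign of the whole expression was flipped: the term sin(z) was incorrectly written as -sin(z)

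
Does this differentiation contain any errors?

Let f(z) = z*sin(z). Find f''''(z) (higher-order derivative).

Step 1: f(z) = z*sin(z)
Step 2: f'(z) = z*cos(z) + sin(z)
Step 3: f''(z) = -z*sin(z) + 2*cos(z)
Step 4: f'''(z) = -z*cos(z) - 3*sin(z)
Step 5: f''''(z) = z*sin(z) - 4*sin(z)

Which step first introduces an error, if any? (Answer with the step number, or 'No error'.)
Step 5

Step 5 is incorrect due to a wrong trig function.
The step shows: z*sin(z) - 4*sin(z)
The correct value should be: z*sin(z) - 4*cos(z)

Explanation: cos(z) was incorrectly written as sin(z): the term -4*cos(z) was incorrectly written as -4*sin(z)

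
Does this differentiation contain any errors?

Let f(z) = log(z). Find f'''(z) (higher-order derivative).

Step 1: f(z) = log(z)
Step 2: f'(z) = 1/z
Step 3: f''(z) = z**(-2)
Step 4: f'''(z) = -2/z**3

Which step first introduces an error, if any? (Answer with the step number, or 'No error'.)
Step 3

Step 3 is incorrect due to a sign flip.
The step shows: z**(-2)
The correct value should be: -1/z**2

Explanation: The sign of the whole expression was flipped: the term -1/z**2 was incorrectly written as z**(-2)
The later steps are derived from this incorrect expression, so the error originates in Step 3.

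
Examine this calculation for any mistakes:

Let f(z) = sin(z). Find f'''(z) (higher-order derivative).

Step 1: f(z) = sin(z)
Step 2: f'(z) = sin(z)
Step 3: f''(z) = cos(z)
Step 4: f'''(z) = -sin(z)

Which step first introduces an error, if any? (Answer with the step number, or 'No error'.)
Step 2

Step 2 is incorrect due to a wrong trig function.
The step shows: sin(z)
The correct value should be: cos(z)

Explanation: cos(z) was incorrectly written as sin(z): the term cos(z) was incorrectly written as sin(z)
The later steps are derived from this incorrect expression, so the error originates in Step 2.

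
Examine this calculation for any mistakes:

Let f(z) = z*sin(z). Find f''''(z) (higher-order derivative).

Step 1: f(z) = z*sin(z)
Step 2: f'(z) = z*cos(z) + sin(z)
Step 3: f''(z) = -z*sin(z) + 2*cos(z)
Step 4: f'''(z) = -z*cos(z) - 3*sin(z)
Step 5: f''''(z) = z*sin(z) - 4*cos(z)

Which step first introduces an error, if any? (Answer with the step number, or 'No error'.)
No error

All steps in this derivation are correct.
The final answer f''''(z) = z*sin(z) - 4*cos(z) is valid.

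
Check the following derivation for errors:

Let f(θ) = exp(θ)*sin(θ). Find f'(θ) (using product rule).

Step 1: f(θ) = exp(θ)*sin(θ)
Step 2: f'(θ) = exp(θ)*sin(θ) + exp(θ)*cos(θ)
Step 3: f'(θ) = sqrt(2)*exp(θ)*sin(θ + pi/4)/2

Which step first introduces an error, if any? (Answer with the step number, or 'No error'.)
Step 3

Step 3 is incorrect due to a wrong exponent.
The step shows: sqrt(2)*exp(θ)*sin(θ + pi/4)/2
The correct value should be: sqrt(2)*exp(θ)*sin(θ + pi/4)

Explanation: The exponent 1/2 on 2 was incorrectly written as -1/2: the term sqrt(2)*exp(θ)*sin(θ + pi/4) was incorrectly written as sqrt(2)*exp(θ)*sin(θ + pi/4)/2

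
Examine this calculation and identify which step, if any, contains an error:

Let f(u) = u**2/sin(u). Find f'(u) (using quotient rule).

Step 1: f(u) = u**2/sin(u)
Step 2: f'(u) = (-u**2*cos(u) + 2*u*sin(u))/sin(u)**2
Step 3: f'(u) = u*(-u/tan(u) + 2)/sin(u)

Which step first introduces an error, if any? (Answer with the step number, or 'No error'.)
No error

All steps in this derivation are correct.
The final answer f'(u) = u*(-u/tan(u) + 2)/sin(u) is valid.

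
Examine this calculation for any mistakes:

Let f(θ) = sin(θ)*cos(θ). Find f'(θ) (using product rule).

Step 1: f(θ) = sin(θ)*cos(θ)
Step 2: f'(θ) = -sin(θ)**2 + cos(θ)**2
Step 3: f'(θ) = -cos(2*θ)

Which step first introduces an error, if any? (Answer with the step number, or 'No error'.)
Step 3

Step 3 is incorrect due to a sign flip.
The step shows: -cos(2*θ)
The correct value should be: cos(2*θ)

Explanation: The sign of the whole expression was flipped: the term cos(2*θ) was incorrectly written as -cos(2*θ)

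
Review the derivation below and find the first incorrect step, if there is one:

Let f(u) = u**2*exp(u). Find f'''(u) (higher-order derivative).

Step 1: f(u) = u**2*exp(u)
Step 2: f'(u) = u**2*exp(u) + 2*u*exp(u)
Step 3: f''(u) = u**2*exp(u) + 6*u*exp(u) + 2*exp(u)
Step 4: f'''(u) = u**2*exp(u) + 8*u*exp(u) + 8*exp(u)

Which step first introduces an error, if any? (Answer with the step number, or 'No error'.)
Step 3

Step 3 is incorrect due to a wrong coefficient.
The step shows: u**2*exp(u) + 6*u*exp(u) + 2*exp(u)
The correct value should be: u**2*exp(u) + 4*u*exp(u) + 2*exp(u)

Explanation: The coefficient 4 was incorrectly written as 6: the term 4*u*exp(u) was incorrectly written as 6*u*exp(u)
The later steps are derived from this incorrect expression, so the error originates in Step 3.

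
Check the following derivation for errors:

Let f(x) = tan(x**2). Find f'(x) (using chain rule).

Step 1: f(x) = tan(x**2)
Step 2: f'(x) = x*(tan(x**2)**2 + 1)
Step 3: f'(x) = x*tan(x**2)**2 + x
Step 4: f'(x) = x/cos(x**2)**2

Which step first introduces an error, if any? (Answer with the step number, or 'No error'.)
Step 2

Step 2 is incorrect due to a wrong coefficient.
The step shows: x*(tan(x**2)**2 + 1)
The correct value should be: 2*x*(tan(x**2)**2 + 1)

Explanation: The coefficient 2 was incorrectly written as 1: the term 2*x*(tan(x**2)**2 + 1) was incorrectly written as x*(tan(x**2)**2 + 1)
The later steps are derived from this incorrect expression, so the error originates in Step 2.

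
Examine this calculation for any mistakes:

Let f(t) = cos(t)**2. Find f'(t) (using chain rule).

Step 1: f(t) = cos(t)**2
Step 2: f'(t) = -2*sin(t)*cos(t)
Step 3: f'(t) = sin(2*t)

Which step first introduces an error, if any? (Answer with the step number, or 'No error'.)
Step 3

Step 3 is incorrect due to a sign flip.
The step shows: sin(2*t)
The correct value should be: -sin(2*t)

Explanation: The sign of the whole expression was flipped: the term -sin(2*t) was incorrectly written as sin(2*t)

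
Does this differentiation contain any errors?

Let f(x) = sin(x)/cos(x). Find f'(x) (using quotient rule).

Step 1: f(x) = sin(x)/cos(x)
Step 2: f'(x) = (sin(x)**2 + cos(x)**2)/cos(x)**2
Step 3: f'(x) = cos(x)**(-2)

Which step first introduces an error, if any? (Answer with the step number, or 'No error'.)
No error

All steps in this derivation are correct.
The final answer f'(x) = cos(x)**(-2) is valid.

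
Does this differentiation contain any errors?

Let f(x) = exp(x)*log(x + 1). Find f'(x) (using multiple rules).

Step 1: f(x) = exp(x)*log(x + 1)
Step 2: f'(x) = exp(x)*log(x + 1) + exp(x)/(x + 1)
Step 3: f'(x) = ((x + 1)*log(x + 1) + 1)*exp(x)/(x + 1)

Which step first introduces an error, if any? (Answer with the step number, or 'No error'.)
No error

All steps in this derivation are correct.
The final answer f'(x) = ((x + 1)*log(x + 1) + 1)*exp(x)/(x + 1) is valid.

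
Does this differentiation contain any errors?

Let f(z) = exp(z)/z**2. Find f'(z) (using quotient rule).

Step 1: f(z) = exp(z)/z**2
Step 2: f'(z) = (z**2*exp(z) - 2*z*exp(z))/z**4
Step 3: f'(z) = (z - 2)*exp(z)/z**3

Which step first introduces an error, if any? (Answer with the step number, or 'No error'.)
No error

All steps in this derivation are correct.
The final answer f'(z) = (z - 2)*exp(z)/z**3 is valid.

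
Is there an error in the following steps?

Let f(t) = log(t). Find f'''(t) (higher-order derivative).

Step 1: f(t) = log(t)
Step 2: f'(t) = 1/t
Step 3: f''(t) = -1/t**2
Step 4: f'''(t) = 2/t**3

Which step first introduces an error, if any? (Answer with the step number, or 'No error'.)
No error

All steps in this derivation are correct.
The final answer f'''(t) = 2/t**3 is valid.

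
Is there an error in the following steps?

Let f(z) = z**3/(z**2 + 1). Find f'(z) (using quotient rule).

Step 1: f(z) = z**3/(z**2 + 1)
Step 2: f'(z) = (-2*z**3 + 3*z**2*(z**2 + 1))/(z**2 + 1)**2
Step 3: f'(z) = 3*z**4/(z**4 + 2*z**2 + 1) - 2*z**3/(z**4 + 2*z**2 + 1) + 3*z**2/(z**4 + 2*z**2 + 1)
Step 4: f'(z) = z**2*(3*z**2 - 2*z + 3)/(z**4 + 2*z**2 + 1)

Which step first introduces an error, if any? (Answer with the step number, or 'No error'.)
Step 2

Step 2 is incorrect due to a wrong exponent.
The step shows: (-2*z**3 + 3*z**2*(z**2 + 1))/(z**2 + 1)**2
The correct value should be: (-2*z**4 + 3*z**2*(z**2 + 1))/(z**2 + 1)**2

Explanation: The exponent 4 on z was incorrectly written as 3: the term (-2*z**4 + 3*z**2*(z**2 + 1))/(z**2 + 1)**2 was incorrectly written as (-2*z**3 + 3*z**2*(z**2 + 1))/(z**2 + 1)**2
The later steps are derived from this incorrect expression, so the error originates in Step 2.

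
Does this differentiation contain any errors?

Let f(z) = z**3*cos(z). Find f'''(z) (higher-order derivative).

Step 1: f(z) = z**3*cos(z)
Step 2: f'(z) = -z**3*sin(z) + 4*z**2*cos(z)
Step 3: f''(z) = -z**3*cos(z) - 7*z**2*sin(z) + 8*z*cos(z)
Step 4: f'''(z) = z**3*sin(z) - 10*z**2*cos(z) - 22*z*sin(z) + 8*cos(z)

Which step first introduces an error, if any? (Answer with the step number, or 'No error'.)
Step 2

Step 2 is incorrect due to a wrong coefficient.
The step shows: -z**3*sin(z) + 4*z**2*cos(z)
The correct value should be: -z**3*sin(z) + 3*z**2*cos(z)

Explanation: The coefficient 3 was incorrectly written as 4: the term 3*z**2*cos(z) was incorrectly written as 4*z**2*cos(z)
The later steps are derived from this incorrect expression, so the error originates in Step 2.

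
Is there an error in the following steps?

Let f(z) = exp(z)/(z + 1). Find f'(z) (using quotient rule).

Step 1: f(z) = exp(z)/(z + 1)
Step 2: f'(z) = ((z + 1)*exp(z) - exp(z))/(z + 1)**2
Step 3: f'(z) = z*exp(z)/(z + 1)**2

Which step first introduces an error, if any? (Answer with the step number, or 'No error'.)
No error

All steps in this derivation are correct.
The final answer f'(z) = z*exp(z)/(z + 1)**2 is valid.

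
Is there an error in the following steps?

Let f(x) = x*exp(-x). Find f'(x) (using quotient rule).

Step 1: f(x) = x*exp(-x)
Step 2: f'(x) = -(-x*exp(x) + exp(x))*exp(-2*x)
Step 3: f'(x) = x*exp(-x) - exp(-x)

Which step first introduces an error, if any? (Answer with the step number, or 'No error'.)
Step 2

Step 2 is incorrect due to a sign flip.
The step shows: -(-x*exp(x) + exp(x))*exp(-2*x)
The correct value should be: (-x*exp(x) + exp(x))*exp(-2*x)

Explanation: The sign of the whole expression was flipped: the term (-x*exp(x) + exp(x))*exp(-2*x) was incorrectly written as -(-x*exp(x) + exp(x))*exp(-2*x)
The later steps are derived from this incorrect expression, so the error originates in Step 2.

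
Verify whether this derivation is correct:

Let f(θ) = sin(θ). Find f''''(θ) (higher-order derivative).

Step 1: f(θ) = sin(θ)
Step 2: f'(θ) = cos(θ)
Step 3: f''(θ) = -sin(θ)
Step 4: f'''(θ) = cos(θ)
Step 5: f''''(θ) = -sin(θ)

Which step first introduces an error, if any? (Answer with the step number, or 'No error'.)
Step 4

Step 4 is incorrect due to a sign flip.
The step shows: cos(θ)
The correct value should be: -cos(θ)

Explanation: The sign of the whole expression was flipped: the term -cos(θ) was incorrectly written as cos(θ)
The later steps are derived from this incorrect expression, so the error originates in Step 4.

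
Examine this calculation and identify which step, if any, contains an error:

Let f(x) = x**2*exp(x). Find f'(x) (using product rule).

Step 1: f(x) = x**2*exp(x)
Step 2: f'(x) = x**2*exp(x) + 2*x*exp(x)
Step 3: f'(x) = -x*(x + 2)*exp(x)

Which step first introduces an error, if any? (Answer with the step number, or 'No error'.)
Step 3

Step 3 is incorrect due to a sign flip.
The step shows: -x*(x + 2)*exp(x)
The correct value should be: x*(x + 2)*exp(x)

Explanation: The sign of the whole expression was flipped: the term x*(x + 2)*exp(x) was incorrectly written as -x*(x + 2)*exp(x)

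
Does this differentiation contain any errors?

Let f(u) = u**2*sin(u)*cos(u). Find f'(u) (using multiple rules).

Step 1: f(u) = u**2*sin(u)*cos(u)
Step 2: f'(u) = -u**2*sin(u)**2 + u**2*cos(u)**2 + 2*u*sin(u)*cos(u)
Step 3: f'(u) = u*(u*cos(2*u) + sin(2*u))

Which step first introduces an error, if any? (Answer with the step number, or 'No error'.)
No error

All steps in this derivation are correct.
The final answer f'(u) = u*(u*cos(2*u) + sin(2*u)) is valid.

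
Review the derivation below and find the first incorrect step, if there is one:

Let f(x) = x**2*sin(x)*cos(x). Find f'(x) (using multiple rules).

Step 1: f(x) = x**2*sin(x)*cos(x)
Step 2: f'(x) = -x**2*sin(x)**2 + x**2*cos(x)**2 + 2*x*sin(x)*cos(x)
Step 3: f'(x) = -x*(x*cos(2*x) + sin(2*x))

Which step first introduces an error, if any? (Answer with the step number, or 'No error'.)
Step 3

Step 3 is incorrect due to a sign flip.
The step shows: -x*(x*cos(2*x) + sin(2*x))
The correct value should be: x*(x*cos(2*x) + sin(2*x))

Explanation: The sign of the whole expression was flipped: the term x*(x*cos(2*x) + sin(2*x)) was incorrectly written as -x*(x*cos(2*x) + sin(2*x))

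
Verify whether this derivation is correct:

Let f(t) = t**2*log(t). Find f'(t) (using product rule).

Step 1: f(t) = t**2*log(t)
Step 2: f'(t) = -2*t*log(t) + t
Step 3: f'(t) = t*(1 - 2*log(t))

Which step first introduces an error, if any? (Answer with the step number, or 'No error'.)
Step 2

Step 2 is incorrect due to a sign flip.
The step shows: -2*t*log(t) + t
The correct value should be: 2*t*log(t) + t

Explanation: The sign of one term was flipped: the term 2*t*log(t) was incorrectly written as -2*t*log(t)
The later steps are derived from this incorrect expression, so the error originates in Step 2.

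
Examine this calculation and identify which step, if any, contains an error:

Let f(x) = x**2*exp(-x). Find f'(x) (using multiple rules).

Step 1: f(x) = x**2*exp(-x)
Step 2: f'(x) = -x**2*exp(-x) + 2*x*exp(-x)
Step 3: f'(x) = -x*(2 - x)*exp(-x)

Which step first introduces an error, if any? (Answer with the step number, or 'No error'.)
Step 3

Step 3 is incorrect due to a sign flip.
The step shows: -x*(2 - x)*exp(-x)
The correct value should be: x*(2 - x)*exp(-x)

Explanation: The sign of the whole expression was flipped: the term x*(2 - x)*exp(-x) was incorrectly written as -x*(2 - x)*exp(-x)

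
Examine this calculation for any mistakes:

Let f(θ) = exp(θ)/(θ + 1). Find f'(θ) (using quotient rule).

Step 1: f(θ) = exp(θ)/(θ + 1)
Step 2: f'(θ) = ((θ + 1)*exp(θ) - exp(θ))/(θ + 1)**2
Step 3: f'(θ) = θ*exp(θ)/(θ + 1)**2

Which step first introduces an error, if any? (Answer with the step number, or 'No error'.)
No error

All steps in this derivation are correct.
The final answer f'(θ) = θ*exp(θ)/(θ + 1)**2 is valid.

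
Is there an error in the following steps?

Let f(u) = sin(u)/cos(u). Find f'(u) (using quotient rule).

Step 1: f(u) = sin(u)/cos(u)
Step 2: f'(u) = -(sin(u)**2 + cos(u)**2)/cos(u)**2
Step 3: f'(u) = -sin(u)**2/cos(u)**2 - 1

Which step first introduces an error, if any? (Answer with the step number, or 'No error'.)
Step 2

Step 2 is incorrect due to a sign flip.
The step shows: -(sin(u)**2 + cos(u)**2)/cos(u)**2
The correct value should be: (sin(u)**2 + cos(u)**2)/cos(u)**2

Explanation: The sign of the whole expression was flipped: the term (sin(u)**2 + cos(u)**2)/cos(u)**2 was incorrectly written as -(sin(u)**2 + cos(u)**2)/cos(u)**2
The later steps are derived from this incorrect expression, so the error originates in Step 2.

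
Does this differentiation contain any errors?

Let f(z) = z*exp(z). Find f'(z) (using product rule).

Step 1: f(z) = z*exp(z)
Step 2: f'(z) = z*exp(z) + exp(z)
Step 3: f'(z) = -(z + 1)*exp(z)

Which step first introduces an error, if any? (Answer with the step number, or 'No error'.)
Step 3

Step 3 is incorrect due to a sign flip.
The step shows: -(z + 1)*exp(z)
The correct value should be: (z + 1)*exp(z)

Explanation: The sign of the whole expression was flipped: the term (z + 1)*exp(z) was incorrectly written as -(z + 1)*exp(z)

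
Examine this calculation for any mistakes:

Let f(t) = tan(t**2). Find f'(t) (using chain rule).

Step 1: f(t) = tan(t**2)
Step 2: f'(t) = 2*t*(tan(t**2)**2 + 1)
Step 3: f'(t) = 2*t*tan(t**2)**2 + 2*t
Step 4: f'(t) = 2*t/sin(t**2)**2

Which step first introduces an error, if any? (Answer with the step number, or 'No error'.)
Step 4

Step 4 is incorrect due to a wrong trig function.
The step shows: 2*t/sin(t**2)**2
The correct value should be: 2*t/cos(t**2)**2

Explanation: cos(t**2) was incorrectly written as sin(t**2): the term 2*t/cos(t**2)**2 was incorrectly written as 2*t/sin(t**2)**2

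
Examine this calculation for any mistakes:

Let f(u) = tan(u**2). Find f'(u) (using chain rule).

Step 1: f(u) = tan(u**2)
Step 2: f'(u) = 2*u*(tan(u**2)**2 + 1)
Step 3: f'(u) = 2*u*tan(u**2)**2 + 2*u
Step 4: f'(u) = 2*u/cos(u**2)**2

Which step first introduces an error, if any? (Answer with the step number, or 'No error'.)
No error

All steps in this derivation are correct.
The final answer f'(u) = 2*u/cos(u**2)**2 is valid.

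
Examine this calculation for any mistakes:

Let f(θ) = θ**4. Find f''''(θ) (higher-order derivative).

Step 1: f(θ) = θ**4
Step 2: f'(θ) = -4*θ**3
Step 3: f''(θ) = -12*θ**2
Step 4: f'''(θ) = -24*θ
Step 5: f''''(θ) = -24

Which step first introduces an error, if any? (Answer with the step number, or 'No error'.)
Step 2

Step 2 is incorrect due to a sign flip.
The step shows: -4*θ**3
The correct value should be: 4*θ**3

Explanation: The sign of the whole expression was flipped: the term 4*θ**3 was incorrectly written as -4*θ**3
The later steps are derived from this incorrect expression, so the error originates in Step 2.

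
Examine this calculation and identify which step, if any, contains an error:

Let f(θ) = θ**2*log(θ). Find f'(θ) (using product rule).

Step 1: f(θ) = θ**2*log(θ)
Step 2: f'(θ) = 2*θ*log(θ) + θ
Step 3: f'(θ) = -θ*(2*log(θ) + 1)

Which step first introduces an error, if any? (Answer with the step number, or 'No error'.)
Step 3

Step 3 is incorrect due to a sign flip.
The step shows: -θ*(2*log(θ) + 1)
The correct value should be: θ*(2*log(θ) + 1)

Explanation: The sign of the whole expression was flipped: the term θ*(2*log(θ) + 1) was incorrectly written as -θ*(2*log(θ) + 1)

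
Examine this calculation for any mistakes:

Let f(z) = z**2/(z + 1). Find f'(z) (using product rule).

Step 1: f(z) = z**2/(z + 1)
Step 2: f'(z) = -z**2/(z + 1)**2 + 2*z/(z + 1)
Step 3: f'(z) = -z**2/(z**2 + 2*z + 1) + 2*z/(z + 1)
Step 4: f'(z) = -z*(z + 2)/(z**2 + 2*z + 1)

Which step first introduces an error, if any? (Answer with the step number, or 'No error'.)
Step 4

Step 4 is incorrect due to a sign flip.
The step shows: -z*(z + 2)/(z**2 + 2*z + 1)
The correct value should be: z*(z + 2)/(z**2 + 2*z + 1)

Explanation: The sign of the whole expression was flipped: the term z*(z + 2)/(z**2 + 2*z + 1) was incorrectly written as -z*(z + 2)/(z**2 + 2*z + 1)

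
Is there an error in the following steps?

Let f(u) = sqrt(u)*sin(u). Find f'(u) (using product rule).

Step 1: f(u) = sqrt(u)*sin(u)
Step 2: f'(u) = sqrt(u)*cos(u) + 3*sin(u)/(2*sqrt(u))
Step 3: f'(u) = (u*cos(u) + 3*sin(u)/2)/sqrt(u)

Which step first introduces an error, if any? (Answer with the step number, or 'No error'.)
Step 2

Step 2 is incorrect due to a wrong coefficient.
The step shows: sqrt(u)*cos(u) + 3*sin(u)/(2*sqrt(u))
The correct value should be: sqrt(u)*cos(u) + sin(u)/(2*sqrt(u))

Explanation: The coefficient 1/2 was incorrectly written as 3/2: the term sin(u)/(2*sqrt(u)) was incorrectly written as 3*sin(u)/(2*sqrt(u))
The later steps are derived from this incorrect expression, so the error originates in Step 2.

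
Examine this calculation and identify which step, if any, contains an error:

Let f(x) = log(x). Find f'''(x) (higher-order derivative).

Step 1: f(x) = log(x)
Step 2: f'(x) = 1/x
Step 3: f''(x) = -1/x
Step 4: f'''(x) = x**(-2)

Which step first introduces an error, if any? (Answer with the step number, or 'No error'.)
Step 3

Step 3 is incorrect due to a wrong exponent.
The step shows: -1/x
The correct value should be: -1/x**2

Explanation: The exponent -2 on x was incorrectly written as -1: the term -1/x**2 was incorrectly written as -1/x
The later steps are derived from this incorrect expression, so the error originates in Step 3.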